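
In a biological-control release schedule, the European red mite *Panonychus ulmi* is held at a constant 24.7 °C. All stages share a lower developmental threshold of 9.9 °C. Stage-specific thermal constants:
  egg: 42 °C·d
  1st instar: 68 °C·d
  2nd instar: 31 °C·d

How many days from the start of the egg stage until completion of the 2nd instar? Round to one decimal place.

Daily accumulation at 24.7 °C = 24.7 − 9.9 = 14.8 DD/day.
Total K = 42 + 68 + 31 = 141 DD.
Total duration = 141 / 14.8 = 9.527 ≈ 9.5 days.

9.5 days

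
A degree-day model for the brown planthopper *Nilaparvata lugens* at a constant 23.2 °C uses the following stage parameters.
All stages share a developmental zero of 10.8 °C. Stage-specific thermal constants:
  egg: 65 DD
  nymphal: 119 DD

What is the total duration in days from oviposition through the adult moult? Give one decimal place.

Daily accumulation at 23.2 °C = 23.2 − 10.8 = 12.4 DD/day.
Total K = 65 + 119 = 184 DD.
Total duration = 184 / 12.4 = 14.839 ≈ 14.8 days.

14.8 days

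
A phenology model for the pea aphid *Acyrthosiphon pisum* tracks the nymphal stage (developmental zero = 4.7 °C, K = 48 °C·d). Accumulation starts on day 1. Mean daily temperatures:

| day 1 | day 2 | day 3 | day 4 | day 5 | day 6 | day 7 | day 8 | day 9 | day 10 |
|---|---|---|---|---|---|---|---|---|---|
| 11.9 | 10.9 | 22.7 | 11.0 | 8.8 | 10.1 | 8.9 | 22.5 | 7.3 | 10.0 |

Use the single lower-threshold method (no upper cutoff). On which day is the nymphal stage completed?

day 7

Daily DD above 4.7 °C: 7.2, 6.2, 18.0, 6.3, 4.1, 5.4, 4.2, 17.8, 2.6, 5.3.
Cumulative: 7.2, 13.4, 31.4, 37.7, 41.8, 47.2, 51.4, 69.2, 71.8, 77.1.
The total first reaches 48 DD on day 7.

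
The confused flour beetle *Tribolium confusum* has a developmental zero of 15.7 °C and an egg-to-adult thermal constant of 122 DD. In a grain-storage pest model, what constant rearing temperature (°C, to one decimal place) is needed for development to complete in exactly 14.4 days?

24.2 °C

Required daily accumulation = 122 / 14.4 = 8.472 DD/day.
T = T_base + 8.472 = 15.7 + 8.472 = 24.172 ≈ 24.2 °C.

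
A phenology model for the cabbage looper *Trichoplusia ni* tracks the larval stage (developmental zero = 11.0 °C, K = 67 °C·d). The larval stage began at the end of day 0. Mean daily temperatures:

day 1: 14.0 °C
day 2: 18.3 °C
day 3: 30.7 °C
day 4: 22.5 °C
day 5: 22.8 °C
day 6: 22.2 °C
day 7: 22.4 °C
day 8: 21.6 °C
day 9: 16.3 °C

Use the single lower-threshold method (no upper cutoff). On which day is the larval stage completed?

day 7

Daily DD above 11.0 °C: 3.0, 7.3, 19.7, 11.5, 11.8, 11.2, 11.4, 10.6, 5.3.
Cumulative: 3.0, 10.3, 30.0, 41.5, 53.3, 64.5, 75.9, 86.5, 91.8.
The total first reaches 67 DD on day 7.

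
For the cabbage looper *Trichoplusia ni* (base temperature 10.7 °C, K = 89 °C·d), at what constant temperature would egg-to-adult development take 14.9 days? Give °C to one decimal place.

Required daily accumulation = 89 / 14.9 = 5.973 DD/day.
T = T_base + 5.973 = 10.7 + 5.973 = 16.673 ≈ 16.7 °C.

16.7 °C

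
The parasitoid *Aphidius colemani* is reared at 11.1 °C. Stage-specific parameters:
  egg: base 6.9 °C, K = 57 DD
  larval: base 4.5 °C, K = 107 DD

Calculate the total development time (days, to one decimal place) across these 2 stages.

29.8 days

egg: 57 / (11.1 − 6.9) = 57 / 4.2 = 13.571 d.
larval: 107 / (11.1 − 4.5) = 107 / 6.6 = 16.212 d.
Sum = 29.784 ≈ 29.8 days.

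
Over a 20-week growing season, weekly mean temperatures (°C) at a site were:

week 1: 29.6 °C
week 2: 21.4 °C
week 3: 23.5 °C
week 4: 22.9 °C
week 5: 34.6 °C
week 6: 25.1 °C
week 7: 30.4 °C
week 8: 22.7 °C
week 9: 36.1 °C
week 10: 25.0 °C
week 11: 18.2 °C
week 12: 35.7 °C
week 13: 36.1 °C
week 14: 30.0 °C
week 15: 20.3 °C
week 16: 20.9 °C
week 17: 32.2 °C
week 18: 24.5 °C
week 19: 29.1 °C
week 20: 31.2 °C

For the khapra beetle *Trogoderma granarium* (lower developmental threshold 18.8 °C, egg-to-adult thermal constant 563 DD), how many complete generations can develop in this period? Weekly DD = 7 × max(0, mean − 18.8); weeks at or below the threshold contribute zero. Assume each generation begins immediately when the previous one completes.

Weekly DD (7 × max(0, T̄ − 18.8)): 75.6, 18.2, 32.9, 28.7, 110.6, 44.1, 81.2, 27.3, 121.1, 43.4, 0.0, 118.3, 121.1, 78.4, 10.5, 14.7, 93.8, 39.9, 72.1, 86.8.
Season total = 1218.7 DD.
Complete generations = ⌊1218.7 / 563⌋ = 2.

2 generations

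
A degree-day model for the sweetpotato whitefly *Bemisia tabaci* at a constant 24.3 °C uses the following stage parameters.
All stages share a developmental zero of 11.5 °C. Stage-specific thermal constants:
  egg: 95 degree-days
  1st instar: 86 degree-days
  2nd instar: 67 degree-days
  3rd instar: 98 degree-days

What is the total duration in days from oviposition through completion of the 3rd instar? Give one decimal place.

27.0 days

Daily accumulation at 24.3 °C = 24.3 − 11.5 = 12.8 DD/day.
Total K = 95 + 86 + 67 + 98 = 346 DD.
Total duration = 346 / 12.8 = 27.031 ≈ 27.0 days.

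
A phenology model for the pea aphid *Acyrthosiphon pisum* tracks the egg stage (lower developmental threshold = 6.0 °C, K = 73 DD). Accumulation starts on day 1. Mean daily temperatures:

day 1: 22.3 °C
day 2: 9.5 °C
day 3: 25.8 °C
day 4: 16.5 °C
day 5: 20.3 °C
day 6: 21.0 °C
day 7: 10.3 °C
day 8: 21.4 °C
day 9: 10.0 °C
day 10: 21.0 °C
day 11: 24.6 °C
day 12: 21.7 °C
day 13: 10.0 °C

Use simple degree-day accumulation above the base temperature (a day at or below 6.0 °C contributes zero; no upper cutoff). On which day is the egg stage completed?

Daily DD above 6.0 °C: 16.3, 3.5, 19.8, 10.5, 14.3, 15.0, 4.3, 15.4, 4.0, 15.0, 18.6, 15.7, 4.0.
Cumulative: 16.3, 19.8, 39.6, 50.1, 64.4, 79.4, 83.7, 99.1, 103.1, 118.1, 136.7, 152.4, 156.4.
The total first reaches 73 DD on day 6.

day 6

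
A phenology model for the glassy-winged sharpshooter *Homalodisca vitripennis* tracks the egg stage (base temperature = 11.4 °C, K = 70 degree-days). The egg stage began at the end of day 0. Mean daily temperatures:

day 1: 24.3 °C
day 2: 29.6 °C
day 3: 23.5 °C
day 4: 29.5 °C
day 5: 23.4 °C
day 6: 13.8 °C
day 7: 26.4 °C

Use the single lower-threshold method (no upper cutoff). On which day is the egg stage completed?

Daily DD above 11.4 °C: 12.9, 18.2, 12.1, 18.1, 12.0, 2.4, 15.0.
Cumulative: 12.9, 31.1, 43.2, 61.3, 73.3, 75.7, 90.7.
The total first reaches 70 DD on day 5.

day 5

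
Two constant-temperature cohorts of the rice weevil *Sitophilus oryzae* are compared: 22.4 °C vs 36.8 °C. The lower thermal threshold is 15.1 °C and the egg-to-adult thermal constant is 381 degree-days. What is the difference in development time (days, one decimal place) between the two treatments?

At 22.4 °C: 381 / (22.4 − 15.1) = 381 / 7.3 = 52.192 d.
At 36.8 °C: 381 / (36.8 − 15.1) = 381 / 21.7 = 17.558 d.
Difference = |52.192 − 17.558| = 34.634 ≈ 34.6 days.

34.6 days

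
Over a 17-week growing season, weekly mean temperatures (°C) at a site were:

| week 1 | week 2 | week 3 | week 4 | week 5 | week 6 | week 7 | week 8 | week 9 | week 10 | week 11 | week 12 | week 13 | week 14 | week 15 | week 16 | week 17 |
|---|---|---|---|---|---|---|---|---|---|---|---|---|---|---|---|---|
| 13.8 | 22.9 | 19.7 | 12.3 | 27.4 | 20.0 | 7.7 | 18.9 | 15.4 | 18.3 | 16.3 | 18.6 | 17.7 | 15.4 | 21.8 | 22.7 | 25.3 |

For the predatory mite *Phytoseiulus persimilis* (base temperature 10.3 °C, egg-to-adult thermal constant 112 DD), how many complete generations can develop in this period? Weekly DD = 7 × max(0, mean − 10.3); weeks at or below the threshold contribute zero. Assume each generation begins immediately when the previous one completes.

8 generations

Weekly DD (7 × max(0, T̄ − 10.3)): 24.5, 88.2, 65.8, 14.0, 119.7, 67.9, 0.0, 60.2, 35.7, 56.0, 42.0, 58.1, 51.8, 35.7, 80.5, 86.8, 105.0.
Season total = 991.9 DD.
Complete generations = ⌊991.9 / 112⌋ = 8.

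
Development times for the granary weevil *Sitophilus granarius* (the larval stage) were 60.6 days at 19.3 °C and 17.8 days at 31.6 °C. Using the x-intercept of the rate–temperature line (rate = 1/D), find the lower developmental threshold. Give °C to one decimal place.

Under the model K = D·(T − T_b), so D₁·(T₁ − T_b) = D₂·(T₂ − T_b).
60.6·(19.3 − T_b) = 17.8·(31.6 − T_b)
T_b = (60.6·19.3 − 17.8·31.6) / (60.6 − 17.8) = 607.10 / 42.8 = 14.185 °C ≈ 14.2 °C.

14.2 °C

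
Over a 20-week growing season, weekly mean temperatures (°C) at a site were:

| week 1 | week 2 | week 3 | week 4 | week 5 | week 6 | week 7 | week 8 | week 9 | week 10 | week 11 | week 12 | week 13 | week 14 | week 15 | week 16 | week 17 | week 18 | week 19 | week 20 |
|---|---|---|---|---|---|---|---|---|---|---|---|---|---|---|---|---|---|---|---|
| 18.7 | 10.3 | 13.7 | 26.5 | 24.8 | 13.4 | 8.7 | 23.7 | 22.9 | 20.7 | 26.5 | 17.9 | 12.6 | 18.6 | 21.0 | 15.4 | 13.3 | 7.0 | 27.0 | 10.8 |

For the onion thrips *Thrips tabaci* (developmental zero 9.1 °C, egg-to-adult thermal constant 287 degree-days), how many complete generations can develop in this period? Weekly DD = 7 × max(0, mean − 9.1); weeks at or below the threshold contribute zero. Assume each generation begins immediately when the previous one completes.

4 generations

Weekly DD (7 × max(0, T̄ − 9.1)): 67.2, 8.4, 32.2, 121.8, 109.9, 30.1, 0.0, 102.2, 96.6, 81.2, 121.8, 61.6, 24.5, 66.5, 83.3, 44.1, 29.4, 0.0, 125.3, 11.9.
Season total = 1218.0 DD.
Complete generations = ⌊1218.0 / 287⌋ = 4.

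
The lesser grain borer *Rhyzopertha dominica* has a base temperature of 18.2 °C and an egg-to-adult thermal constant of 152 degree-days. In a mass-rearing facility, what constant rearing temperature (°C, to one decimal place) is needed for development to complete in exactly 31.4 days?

23.0 °C

Required daily accumulation = 152 / 31.4 = 4.841 DD/day.
T = T_base + 4.841 = 18.2 + 4.841 = 23.041 ≈ 23.0 °C.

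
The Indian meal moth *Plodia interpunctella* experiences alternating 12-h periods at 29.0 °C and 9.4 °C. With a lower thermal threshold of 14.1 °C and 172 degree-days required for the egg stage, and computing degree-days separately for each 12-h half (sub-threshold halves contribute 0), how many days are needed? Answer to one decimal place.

Day half: max(0, 29.0 − 14.1) × 0.5 = 14.9 × 0.5 = 7.45 DD.
Night half: max(0, 9.4 − 14.1) × 0.5 = 0.0 × 0.5 = 0.00 DD.
Per 24 h: 7.45 DD/day.
Duration = 172 / 7.45 = 23.087 ≈ 23.1 days.

23.1 days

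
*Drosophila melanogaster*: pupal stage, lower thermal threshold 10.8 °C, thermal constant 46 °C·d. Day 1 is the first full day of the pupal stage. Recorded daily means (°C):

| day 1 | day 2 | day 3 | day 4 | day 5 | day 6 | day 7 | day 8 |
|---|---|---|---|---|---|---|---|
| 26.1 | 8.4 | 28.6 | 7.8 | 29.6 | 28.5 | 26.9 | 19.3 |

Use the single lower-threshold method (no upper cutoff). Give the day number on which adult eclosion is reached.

Daily DD above 10.8 °C: 15.3, 0.0, 17.8, 0.0, 18.8, 17.7, 16.1, 8.5.
Cumulative: 15.3, 15.3, 33.1, 33.1, 51.9, 69.6, 85.7, 94.2.
The total first reaches 46 DD on day 5.

day 5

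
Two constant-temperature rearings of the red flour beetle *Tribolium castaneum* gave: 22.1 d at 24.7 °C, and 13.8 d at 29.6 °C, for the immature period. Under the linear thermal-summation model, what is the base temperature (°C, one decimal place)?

16.6 °C

Under the model K = D·(T − T_b), so D₁·(T₁ − T_b) = D₂·(T₂ − T_b).
22.1·(24.7 − T_b) = 13.8·(29.6 − T_b)
T_b = (22.1·24.7 − 13.8·29.6) / (22.1 − 13.8) = 137.39 / 8.3 = 16.553 °C ≈ 16.6 °C.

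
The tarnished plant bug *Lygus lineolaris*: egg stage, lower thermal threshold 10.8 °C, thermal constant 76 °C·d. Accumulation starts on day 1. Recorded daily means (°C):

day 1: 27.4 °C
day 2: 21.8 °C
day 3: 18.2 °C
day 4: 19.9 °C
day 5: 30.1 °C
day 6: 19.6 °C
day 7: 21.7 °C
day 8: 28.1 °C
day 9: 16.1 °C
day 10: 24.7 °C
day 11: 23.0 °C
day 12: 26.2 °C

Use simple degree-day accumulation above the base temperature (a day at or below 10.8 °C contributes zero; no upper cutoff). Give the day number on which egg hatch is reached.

day 7

Daily DD above 10.8 °C: 16.6, 11.0, 7.4, 9.1, 19.3, 8.8, 10.9, 17.3, 5.3, 13.9, 12.2, 15.4.
Cumulative: 16.6, 27.6, 35.0, 44.1, 63.4, 72.2, 83.1, 100.4, 105.7, 119.6, 131.8, 147.2.
The total first reaches 76 DD on day 7.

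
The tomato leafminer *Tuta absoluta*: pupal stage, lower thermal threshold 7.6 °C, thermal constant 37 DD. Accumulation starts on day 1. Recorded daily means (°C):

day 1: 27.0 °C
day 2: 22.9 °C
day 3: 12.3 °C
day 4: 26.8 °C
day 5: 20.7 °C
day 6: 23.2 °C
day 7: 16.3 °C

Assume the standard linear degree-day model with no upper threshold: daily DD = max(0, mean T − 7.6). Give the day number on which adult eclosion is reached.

Daily DD above 7.6 °C: 19.4, 15.3, 4.7, 19.2, 13.1, 15.6, 8.7.
Cumulative: 19.4, 34.7, 39.4, 58.6, 71.7, 87.3, 96.0.
The total first reaches 37 DD on day 3.

day 3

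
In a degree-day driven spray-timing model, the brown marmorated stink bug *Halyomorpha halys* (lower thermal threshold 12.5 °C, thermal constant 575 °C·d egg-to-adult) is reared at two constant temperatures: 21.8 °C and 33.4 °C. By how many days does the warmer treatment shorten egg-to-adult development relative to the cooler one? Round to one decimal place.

At 21.8 °C: 575 / (21.8 − 12.5) = 575 / 9.3 = 61.828 d.
At 33.4 °C: 575 / (33.4 − 12.5) = 575 / 20.9 = 27.512 d.
Difference = |61.828 − 27.512| = 34.316 ≈ 34.3 days.

34.3 days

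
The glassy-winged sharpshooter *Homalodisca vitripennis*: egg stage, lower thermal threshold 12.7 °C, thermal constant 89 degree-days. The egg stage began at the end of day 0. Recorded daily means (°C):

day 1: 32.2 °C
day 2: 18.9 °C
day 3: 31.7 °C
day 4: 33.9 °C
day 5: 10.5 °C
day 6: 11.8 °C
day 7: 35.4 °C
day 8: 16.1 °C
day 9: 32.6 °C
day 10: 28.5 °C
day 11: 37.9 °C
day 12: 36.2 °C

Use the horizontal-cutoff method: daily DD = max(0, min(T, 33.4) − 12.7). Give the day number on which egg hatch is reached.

Daily DD above 12.7 °C (capped at 20.7): 19.5, 6.2, 19.0, 20.7, 0.0, 0.0, 20.7, 3.4, 19.9, 15.8, 20.7, 20.7.
Cumulative: 19.5, 25.7, 44.7, 65.4, 65.4, 65.4, 86.1, 89.5, 109.4, 125.2, 145.9, 166.6.
The total first reaches 89 DD on day 8.

day 8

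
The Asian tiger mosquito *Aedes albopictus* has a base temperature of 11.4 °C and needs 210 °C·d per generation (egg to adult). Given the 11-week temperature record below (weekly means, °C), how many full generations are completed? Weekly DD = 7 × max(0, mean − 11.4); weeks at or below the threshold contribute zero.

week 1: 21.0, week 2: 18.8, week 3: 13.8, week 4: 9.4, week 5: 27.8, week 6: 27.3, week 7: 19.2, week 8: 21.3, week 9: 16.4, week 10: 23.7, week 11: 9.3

Weekly DD (7 × max(0, T̄ − 11.4)): 67.2, 51.8, 16.8, 0.0, 114.8, 111.3, 54.6, 69.3, 35.0, 86.1, 0.0.
Season total = 606.9 DD.
Complete generations = ⌊606.9 / 210⌋ = 2.

2 generations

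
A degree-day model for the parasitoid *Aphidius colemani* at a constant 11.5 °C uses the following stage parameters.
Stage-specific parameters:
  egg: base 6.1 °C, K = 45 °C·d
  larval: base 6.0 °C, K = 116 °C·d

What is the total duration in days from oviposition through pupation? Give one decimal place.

29.4 days

egg: 45 / (11.5 − 6.1) = 45 / 5.4 = 8.333 d.
larval: 116 / (11.5 − 6.0) = 116 / 5.5 = 21.091 d.
Sum = 29.424 ≈ 29.4 days.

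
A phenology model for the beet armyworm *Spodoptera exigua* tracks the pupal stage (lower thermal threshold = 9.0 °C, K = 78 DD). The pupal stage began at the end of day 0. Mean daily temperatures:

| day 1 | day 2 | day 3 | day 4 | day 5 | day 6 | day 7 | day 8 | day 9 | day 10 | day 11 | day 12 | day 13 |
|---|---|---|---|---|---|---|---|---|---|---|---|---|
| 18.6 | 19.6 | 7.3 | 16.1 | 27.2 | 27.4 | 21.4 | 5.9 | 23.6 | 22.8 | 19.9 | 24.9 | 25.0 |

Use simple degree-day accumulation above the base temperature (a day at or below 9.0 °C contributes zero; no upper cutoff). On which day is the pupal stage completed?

day 9

Daily DD above 9.0 °C: 9.6, 10.6, 0.0, 7.1, 18.2, 18.4, 12.4, 0.0, 14.6, 13.8, 10.9, 15.9, 16.0.
Cumulative: 9.6, 20.2, 20.2, 27.3, 45.5, 63.9, 76.3, 76.3, 90.9, 104.7, 115.6, 131.5, 147.5.
The total first reaches 78 DD on day 9.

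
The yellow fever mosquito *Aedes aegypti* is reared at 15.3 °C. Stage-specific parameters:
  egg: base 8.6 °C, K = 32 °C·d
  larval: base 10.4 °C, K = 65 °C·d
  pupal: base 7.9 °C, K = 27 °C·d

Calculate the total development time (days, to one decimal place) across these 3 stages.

21.7 days

egg: 32 / (15.3 − 8.6) = 32 / 6.7 = 4.776 d.
larval: 65 / (15.3 − 10.4) = 65 / 4.9 = 13.265 d.
pupal: 27 / (15.3 − 7.9) = 27 / 7.4 = 3.649 d.
Sum = 21.690 ≈ 21.7 days.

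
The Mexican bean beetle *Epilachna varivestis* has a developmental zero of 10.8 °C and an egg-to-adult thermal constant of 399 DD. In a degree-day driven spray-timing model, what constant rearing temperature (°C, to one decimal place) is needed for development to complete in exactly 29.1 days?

Required daily accumulation = 399 / 29.1 = 13.711 DD/day.
T = T_base + 13.711 = 10.8 + 13.711 = 24.511 ≈ 24.5 °C.

24.5 °C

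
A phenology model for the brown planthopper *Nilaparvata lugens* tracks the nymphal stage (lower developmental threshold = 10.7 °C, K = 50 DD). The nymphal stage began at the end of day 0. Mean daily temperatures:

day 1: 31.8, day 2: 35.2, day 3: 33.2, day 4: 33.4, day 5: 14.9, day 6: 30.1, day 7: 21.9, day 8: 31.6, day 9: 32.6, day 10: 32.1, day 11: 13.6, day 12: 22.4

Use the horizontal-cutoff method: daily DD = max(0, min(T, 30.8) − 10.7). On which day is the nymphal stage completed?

day 3

Daily DD above 10.7 °C (capped at 20.1): 20.1, 20.1, 20.1, 20.1, 4.2, 19.4, 11.2, 20.1, 20.1, 20.1, 2.9, 11.7.
Cumulative: 20.1, 40.2, 60.3, 80.4, 84.6, 104.0, 115.2, 135.3, 155.4, 175.5, 178.4, 190.1.
The total first reaches 50 DD on day 3.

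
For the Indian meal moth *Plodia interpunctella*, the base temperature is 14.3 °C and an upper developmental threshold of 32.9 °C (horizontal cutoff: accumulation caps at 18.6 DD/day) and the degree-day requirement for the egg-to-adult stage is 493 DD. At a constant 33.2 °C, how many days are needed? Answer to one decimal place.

26.5 days

Temperature 33.2 °C exceeds the upper threshold, so daily accumulation caps at 32.9 − 14.3 = 18.6 DD/day.
Duration = 493 / 18.6 = 26.505 ≈ 26.5 days.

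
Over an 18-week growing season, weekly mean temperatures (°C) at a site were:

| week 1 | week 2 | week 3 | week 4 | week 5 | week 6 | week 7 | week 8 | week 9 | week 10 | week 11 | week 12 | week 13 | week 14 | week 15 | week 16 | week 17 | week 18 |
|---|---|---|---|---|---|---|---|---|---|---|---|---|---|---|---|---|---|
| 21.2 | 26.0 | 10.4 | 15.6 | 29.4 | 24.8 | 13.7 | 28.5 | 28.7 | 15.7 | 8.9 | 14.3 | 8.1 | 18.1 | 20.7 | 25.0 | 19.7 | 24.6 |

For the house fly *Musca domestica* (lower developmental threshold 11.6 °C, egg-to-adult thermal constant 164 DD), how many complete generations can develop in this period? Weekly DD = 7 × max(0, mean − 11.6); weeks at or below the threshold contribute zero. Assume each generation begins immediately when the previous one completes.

6 generations

Weekly DD (7 × max(0, T̄ − 11.6)): 67.2, 100.8, 0.0, 28.0, 124.6, 92.4, 14.7, 118.3, 119.7, 28.7, 0.0, 18.9, 0.0, 45.5, 63.7, 93.8, 56.7, 91.0.
Season total = 1064.0 DD.
Complete generations = ⌊1064.0 / 164⌋ = 6.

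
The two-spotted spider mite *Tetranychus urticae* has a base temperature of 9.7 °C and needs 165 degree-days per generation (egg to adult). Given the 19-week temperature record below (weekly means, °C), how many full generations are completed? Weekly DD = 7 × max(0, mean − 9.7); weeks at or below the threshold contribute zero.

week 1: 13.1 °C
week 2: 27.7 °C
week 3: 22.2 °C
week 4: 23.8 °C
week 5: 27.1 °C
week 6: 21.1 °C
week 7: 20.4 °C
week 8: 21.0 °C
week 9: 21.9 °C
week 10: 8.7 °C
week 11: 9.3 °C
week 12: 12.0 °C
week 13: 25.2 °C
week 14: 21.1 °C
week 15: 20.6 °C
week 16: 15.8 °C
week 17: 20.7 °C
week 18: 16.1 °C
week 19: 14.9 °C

Weekly DD (7 × max(0, T̄ − 9.7)): 23.8, 126.0, 87.5, 98.7, 121.8, 79.8, 74.9, 79.1, 85.4, 0.0, 0.0, 16.1, 108.5, 79.8, 76.3, 42.7, 77.0, 44.8, 36.4.
Season total = 1258.6 DD.
Complete generations = ⌊1258.6 / 165⌋ = 7.

7 generations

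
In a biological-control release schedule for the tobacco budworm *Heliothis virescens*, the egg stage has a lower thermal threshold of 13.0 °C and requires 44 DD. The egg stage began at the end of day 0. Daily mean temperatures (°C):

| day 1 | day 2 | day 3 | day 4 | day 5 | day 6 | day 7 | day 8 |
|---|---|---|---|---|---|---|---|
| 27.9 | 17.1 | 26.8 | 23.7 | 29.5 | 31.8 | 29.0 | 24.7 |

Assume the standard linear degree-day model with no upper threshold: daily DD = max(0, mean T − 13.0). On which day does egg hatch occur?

Daily DD above 13.0 °C: 14.9, 4.1, 13.8, 10.7, 16.5, 18.8, 16.0, 11.7.
Cumulative: 14.9, 19.0, 32.8, 43.5, 60.0, 78.8, 94.8, 106.5.
The total first reaches 44 DD on day 5.

day 5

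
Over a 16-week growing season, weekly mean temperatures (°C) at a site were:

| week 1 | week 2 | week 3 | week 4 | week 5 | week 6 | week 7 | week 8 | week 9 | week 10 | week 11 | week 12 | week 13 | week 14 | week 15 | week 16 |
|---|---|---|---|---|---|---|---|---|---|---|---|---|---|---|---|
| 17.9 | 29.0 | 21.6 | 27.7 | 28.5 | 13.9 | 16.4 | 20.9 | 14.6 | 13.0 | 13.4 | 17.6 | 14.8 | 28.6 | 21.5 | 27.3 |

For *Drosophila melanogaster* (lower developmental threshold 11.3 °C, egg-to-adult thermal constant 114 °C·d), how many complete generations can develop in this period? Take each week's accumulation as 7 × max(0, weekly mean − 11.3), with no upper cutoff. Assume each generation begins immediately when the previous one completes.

8 generations

Weekly DD (7 × max(0, T̄ − 11.3)): 46.2, 123.9, 72.1, 114.8, 120.4, 18.2, 35.7, 67.2, 23.1, 11.9, 14.7, 44.1, 24.5, 121.1, 71.4, 112.0.
Season total = 1021.3 DD.
Complete generations = ⌊1021.3 / 114⌋ = 8.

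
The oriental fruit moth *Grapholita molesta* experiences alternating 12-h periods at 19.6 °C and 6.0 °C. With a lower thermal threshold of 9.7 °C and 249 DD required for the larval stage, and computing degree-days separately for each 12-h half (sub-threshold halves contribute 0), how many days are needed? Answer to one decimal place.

50.3 days

Day half: max(0, 19.6 − 9.7) × 0.5 = 9.9 × 0.5 = 4.95 DD.
Night half: max(0, 6.0 − 9.7) × 0.5 = 0.0 × 0.5 = 0.00 DD.
Per 24 h: 4.95 DD/day.
Duration = 249 / 4.95 = 50.303 ≈ 50.3 days.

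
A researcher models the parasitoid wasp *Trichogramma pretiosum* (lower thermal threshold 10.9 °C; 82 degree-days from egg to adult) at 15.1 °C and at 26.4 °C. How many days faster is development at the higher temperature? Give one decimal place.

At 15.1 °C: 82 / (15.1 − 10.9) = 82 / 4.2 = 19.524 d.
At 26.4 °C: 82 / (26.4 − 10.9) = 82 / 15.5 = 5.290 d.
Difference = |19.524 − 5.290| = 14.233 ≈ 14.2 days.

14.2 days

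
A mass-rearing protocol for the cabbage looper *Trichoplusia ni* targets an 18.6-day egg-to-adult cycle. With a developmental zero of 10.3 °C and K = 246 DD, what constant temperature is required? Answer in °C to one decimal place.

Required daily accumulation = 246 / 18.6 = 13.226 DD/day.
T = T_base + 13.226 = 10.3 + 13.226 = 23.526 ≈ 23.5 °C.

23.5 °C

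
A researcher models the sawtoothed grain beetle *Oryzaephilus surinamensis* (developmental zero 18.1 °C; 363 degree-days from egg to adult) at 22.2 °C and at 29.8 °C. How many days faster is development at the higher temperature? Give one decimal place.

57.5 days

At 22.2 °C: 363 / (22.2 − 18.1) = 363 / 4.1 = 88.537 d.
At 29.8 °C: 363 / (29.8 − 18.1) = 363 / 11.7 = 31.026 d.
Difference = |88.537 − 31.026| = 57.511 ≈ 57.5 days.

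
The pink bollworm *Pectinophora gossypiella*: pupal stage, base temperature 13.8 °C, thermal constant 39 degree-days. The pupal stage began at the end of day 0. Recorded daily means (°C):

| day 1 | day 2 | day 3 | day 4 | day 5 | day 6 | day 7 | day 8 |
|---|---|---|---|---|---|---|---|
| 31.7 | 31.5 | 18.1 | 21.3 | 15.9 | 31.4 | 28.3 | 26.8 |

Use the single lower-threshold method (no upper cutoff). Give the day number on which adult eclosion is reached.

day 3

Daily DD above 13.8 °C: 17.9, 17.7, 4.3, 7.5, 2.1, 17.6, 14.5, 13.0.
Cumulative: 17.9, 35.6, 39.9, 47.4, 49.5, 67.1, 81.6, 94.6.
The total first reaches 39 DD on day 3.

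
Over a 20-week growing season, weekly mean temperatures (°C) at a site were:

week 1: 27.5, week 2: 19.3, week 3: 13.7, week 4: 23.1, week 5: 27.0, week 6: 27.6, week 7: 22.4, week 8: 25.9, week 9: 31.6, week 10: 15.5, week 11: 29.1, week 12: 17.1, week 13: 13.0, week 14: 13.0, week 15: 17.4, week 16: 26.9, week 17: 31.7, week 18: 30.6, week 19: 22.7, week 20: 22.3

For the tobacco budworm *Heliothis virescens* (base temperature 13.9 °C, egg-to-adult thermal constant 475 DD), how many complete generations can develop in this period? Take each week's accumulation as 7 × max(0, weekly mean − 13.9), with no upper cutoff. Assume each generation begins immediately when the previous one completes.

2 generations

Weekly DD (7 × max(0, T̄ − 13.9)): 95.2, 37.8, 0.0, 64.4, 91.7, 95.9, 59.5, 84.0, 123.9, 11.2, 106.4, 22.4, 0.0, 0.0, 24.5, 91.0, 124.6, 116.9, 61.6, 58.8.
Season total = 1269.8 DD.
Complete generations = ⌊1269.8 / 475⌋ = 2.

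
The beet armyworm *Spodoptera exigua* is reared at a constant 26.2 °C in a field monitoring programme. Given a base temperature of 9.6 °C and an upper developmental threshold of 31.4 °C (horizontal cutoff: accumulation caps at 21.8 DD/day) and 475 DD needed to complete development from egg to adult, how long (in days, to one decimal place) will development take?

Daily accumulation = 26.2 − 9.6 = 16.6 DD/day.
Duration = 475 / 16.6 = 28.614 ≈ 28.6 days.

28.6 days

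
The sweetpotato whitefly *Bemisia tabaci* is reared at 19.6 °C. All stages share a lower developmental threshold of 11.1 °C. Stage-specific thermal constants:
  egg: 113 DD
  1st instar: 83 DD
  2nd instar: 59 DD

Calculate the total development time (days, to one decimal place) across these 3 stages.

30.0 days

Daily accumulation at 19.6 °C = 19.6 − 11.1 = 8.5 DD/day.
Total K = 113 + 83 + 59 = 255 DD.
Total duration = 255 / 8.5 = 30.000 ≈ 30.0 days.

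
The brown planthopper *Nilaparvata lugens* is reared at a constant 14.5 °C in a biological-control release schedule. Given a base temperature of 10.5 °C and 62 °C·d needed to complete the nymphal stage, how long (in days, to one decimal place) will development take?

Daily accumulation = 14.5 − 10.5 = 4.0 DD/day.
Duration = 62 / 4.0 = 15.500 ≈ 15.5 days.

15.5 days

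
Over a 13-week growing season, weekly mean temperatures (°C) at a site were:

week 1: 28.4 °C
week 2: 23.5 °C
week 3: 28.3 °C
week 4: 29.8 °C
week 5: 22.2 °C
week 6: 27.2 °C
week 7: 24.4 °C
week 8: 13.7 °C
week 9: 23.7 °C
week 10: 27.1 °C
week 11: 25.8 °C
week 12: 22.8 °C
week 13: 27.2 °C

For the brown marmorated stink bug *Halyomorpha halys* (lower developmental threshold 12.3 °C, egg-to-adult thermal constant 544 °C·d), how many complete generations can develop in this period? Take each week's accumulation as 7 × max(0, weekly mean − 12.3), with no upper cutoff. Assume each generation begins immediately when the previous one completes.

2 generations

Weekly DD (7 × max(0, T̄ − 12.3)): 112.7, 78.4, 112.0, 122.5, 69.3, 104.3, 84.7, 9.8, 79.8, 103.6, 94.5, 73.5, 104.3.
Season total = 1149.4 DD.
Complete generations = ⌊1149.4 / 544⌋ = 2.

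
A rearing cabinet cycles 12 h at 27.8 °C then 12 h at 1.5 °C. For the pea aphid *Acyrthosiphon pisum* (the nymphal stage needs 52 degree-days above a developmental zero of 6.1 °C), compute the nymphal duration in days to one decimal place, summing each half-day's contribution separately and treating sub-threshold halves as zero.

4.8 days

Day half: max(0, 27.8 − 6.1) × 0.5 = 21.7 × 0.5 = 10.85 DD.
Night half: max(0, 1.5 − 6.1) × 0.5 = 0.0 × 0.5 = 0.00 DD.
Per 24 h: 10.85 DD/day.
Duration = 52 / 10.85 = 4.793 ≈ 4.8 days.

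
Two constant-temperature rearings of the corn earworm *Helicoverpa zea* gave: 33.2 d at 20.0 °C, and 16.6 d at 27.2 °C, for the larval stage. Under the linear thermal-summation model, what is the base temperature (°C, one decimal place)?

12.8 °C

Linear rate model ⇒ the product D·(T − T_b) is constant across temperatures.
33.2·(20.0 − T_b) = 16.6·(27.2 − T_b)
T_b = (33.2·20.0 − 16.6·27.2) / (33.2 − 16.6) = 212.48 / 16.6 = 12.800 °C ≈ 12.8 °C.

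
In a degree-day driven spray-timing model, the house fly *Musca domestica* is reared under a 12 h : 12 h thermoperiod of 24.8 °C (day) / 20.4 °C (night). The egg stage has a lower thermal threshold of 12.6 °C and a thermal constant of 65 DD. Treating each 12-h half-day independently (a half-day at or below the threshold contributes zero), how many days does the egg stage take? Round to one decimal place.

6.5 days

Day half: max(0, 24.8 − 12.6) × 0.5 = 12.2 × 0.5 = 6.10 DD.
Night half: max(0, 20.4 − 12.6) × 0.5 = 7.8 × 0.5 = 3.90 DD.
Per 24 h: 10.00 DD/day.
Duration = 65 / 10.00 = 6.500 ≈ 6.5 days.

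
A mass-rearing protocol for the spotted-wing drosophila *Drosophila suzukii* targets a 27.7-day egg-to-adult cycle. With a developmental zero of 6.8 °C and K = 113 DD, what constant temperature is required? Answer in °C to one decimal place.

Required daily accumulation = 113 / 27.7 = 4.079 DD/day.
T = T_base + 4.079 = 6.8 + 4.079 = 10.879 ≈ 10.9 °C.

10.9 °C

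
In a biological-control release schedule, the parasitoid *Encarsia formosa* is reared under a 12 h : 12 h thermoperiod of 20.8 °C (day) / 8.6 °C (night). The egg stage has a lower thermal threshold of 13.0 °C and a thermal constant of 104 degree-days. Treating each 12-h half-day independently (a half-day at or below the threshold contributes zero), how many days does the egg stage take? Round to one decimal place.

Day half: max(0, 20.8 − 13.0) × 0.5 = 7.8 × 0.5 = 3.90 DD.
Night half: max(0, 8.6 − 13.0) × 0.5 = 0.0 × 0.5 = 0.00 DD.
Per 24 h: 3.90 DD/day.
Duration = 104 / 3.90 = 26.667 ≈ 26.7 days.

26.7 days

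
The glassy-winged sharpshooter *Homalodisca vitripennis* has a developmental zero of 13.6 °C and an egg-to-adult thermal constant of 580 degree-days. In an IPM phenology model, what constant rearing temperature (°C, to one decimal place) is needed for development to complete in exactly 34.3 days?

Required daily accumulation = 580 / 34.3 = 16.910 DD/day.
T = T_base + 16.910 = 13.6 + 16.910 = 30.510 ≈ 30.5 °C.

30.5 °C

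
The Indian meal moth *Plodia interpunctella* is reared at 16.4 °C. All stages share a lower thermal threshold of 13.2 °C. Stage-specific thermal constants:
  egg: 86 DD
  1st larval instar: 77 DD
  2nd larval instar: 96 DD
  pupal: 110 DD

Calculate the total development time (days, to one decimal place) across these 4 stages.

Daily accumulation at 16.4 °C = 16.4 − 13.2 = 3.2 DD/day.
Total K = 86 + 77 + 96 + 110 = 369 DD.
Total duration = 369 / 3.2 = 115.313 ≈ 115.3 days.

115.3 days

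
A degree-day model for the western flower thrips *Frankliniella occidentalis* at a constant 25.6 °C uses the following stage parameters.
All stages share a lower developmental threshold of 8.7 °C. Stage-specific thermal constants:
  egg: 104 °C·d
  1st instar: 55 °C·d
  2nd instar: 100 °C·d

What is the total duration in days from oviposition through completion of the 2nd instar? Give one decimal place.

Daily accumulation at 25.6 °C = 25.6 − 8.7 = 16.9 DD/day.
Total K = 104 + 55 + 100 = 259 DD.
Total duration = 259 / 16.9 = 15.325 ≈ 15.3 days.

15.3 days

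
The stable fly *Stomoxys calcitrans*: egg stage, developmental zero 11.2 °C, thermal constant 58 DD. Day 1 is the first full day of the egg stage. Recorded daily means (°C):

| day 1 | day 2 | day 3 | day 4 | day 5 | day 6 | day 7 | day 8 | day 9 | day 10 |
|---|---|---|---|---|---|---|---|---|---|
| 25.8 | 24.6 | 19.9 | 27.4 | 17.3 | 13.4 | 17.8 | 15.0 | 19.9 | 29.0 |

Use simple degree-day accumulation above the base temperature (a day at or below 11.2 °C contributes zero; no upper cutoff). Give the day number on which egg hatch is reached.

day 5

Daily DD above 11.2 °C: 14.6, 13.4, 8.7, 16.2, 6.1, 2.2, 6.6, 3.8, 8.7, 17.8.
Cumulative: 14.6, 28.0, 36.7, 52.9, 59.0, 61.2, 67.8, 71.6, 80.3, 98.1.
The total first reaches 58 DD on day 5.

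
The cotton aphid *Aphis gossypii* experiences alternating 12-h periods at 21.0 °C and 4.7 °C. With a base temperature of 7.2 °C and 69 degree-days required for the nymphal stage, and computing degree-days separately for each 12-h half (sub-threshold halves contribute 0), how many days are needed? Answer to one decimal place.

10.0 days

Day half: max(0, 21.0 − 7.2) × 0.5 = 13.8 × 0.5 = 6.90 DD.
Night half: max(0, 4.7 − 7.2) × 0.5 = 0.0 × 0.5 = 0.00 DD.
Per 24 h: 6.90 DD/day.
Duration = 69 / 6.90 = 10.000 ≈ 10.0 days.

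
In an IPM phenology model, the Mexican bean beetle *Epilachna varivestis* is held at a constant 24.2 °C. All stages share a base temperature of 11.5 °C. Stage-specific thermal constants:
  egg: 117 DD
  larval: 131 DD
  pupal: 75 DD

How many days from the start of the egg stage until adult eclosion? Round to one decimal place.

Daily accumulation at 24.2 °C = 24.2 − 11.5 = 12.7 DD/day.
Total K = 117 + 131 + 75 = 323 DD.
Total duration = 323 / 12.7 = 25.433 ≈ 25.4 days.

25.4 days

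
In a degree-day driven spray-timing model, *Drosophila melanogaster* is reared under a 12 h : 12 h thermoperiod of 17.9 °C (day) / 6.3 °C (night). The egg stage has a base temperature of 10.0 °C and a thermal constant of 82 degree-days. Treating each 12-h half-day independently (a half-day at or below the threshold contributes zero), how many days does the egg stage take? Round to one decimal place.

20.8 days

Day half: max(0, 17.9 − 10.0) × 0.5 = 7.9 × 0.5 = 3.95 DD.
Night half: max(0, 6.3 − 10.0) × 0.5 = 0.0 × 0.5 = 0.00 DD.
Per 24 h: 3.95 DD/day.
Duration = 82 / 3.95 = 20.759 ≈ 20.8 days.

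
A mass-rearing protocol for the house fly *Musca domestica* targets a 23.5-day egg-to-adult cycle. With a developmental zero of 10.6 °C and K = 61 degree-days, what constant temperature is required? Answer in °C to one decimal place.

Required daily accumulation = 61 / 23.5 = 2.596 DD/day.
T = T_base + 2.596 = 10.6 + 2.596 = 13.196 ≈ 13.2 °C.

13.2 °C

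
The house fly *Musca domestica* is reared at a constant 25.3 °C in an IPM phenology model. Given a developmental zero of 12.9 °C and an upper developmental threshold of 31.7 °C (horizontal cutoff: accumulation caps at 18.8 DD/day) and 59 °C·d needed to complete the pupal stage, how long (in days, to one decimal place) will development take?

4.8 days

Daily accumulation = 25.3 − 12.9 = 12.4 DD/day.
Duration = 59 / 12.4 = 4.758 ≈ 4.8 days.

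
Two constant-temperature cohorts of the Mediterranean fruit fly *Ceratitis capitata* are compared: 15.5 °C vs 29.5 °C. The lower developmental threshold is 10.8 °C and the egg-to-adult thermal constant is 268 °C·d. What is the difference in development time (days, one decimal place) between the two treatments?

42.7 days

At 15.5 °C: 268 / (15.5 − 10.8) = 268 / 4.7 = 57.021 d.
At 29.5 °C: 268 / (29.5 − 10.8) = 268 / 18.7 = 14.332 d.
Difference = |57.021 − 14.332| = 42.690 ≈ 42.7 days.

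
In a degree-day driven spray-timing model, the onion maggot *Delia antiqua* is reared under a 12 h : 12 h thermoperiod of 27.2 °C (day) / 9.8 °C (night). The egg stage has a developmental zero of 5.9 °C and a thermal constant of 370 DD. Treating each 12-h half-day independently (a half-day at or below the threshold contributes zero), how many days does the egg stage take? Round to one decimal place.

29.4 days

Day half: max(0, 27.2 − 5.9) × 0.5 = 21.3 × 0.5 = 10.65 DD.
Night half: max(0, 9.8 − 5.9) × 0.5 = 3.9 × 0.5 = 1.95 DD.
Per 24 h: 12.60 DD/day.
Duration = 370 / 12.60 = 29.365 ≈ 29.4 days.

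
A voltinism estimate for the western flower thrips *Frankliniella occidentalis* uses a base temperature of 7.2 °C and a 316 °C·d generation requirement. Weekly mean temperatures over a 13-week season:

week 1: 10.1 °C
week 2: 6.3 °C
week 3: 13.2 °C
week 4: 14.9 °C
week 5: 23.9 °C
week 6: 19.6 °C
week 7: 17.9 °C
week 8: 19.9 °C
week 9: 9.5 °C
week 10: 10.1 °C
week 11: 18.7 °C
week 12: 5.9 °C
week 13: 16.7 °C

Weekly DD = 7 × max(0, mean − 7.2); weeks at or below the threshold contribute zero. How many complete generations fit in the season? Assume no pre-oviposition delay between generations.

2 generations

Weekly DD (7 × max(0, T̄ − 7.2)): 20.3, 0.0, 42.0, 53.9, 116.9, 86.8, 74.9, 88.9, 16.1, 20.3, 80.5, 0.0, 66.5.
Season total = 667.1 DD.
Complete generations = ⌊667.1 / 316⌋ = 2.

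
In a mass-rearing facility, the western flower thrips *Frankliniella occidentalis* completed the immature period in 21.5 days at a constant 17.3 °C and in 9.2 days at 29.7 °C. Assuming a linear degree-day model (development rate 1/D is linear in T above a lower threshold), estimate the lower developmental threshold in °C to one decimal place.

Equal thermal constants: D₁(T₁ − T_b) = D₂(T₂ − T_b).
21.5·(17.3 − T_b) = 9.2·(29.7 − T_b)
T_b = (21.5·17.3 − 9.2·29.7) / (21.5 − 9.2) = 98.71 / 12.3 = 8.025 °C ≈ 8.0 °C.

8.0 °C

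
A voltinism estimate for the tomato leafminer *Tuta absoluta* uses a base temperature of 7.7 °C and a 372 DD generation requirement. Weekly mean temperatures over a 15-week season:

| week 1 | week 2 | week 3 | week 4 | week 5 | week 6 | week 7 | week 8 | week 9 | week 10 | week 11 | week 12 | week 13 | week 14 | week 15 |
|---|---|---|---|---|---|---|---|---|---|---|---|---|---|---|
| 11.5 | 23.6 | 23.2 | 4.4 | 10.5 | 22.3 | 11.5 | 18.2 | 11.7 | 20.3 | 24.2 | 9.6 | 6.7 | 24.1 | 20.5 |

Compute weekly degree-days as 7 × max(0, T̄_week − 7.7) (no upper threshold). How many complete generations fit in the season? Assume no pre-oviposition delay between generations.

Weekly DD (7 × max(0, T̄ − 7.7)): 26.6, 111.3, 108.5, 0.0, 19.6, 102.2, 26.6, 73.5, 28.0, 88.2, 115.5, 13.3, 0.0, 114.8, 89.6.
Season total = 917.7 DD.
Complete generations = ⌊917.7 / 372⌋ = 2.

2 generations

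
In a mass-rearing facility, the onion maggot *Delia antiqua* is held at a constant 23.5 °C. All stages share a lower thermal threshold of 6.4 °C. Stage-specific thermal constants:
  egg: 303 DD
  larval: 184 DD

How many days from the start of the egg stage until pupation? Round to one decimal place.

28.5 days

Daily accumulation at 23.5 °C = 23.5 − 6.4 = 17.1 DD/day.
Total K = 303 + 184 = 487 DD.
Total duration = 487 / 17.1 = 28.480 ≈ 28.5 days.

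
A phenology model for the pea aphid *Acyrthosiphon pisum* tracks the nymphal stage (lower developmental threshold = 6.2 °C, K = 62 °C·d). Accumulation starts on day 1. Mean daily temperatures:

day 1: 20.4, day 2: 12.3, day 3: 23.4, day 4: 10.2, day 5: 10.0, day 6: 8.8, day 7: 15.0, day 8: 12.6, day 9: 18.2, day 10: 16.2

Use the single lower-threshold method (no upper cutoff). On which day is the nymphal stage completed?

Daily DD above 6.2 °C: 14.2, 6.1, 17.2, 4.0, 3.8, 2.6, 8.8, 6.4, 12.0, 10.0.
Cumulative: 14.2, 20.3, 37.5, 41.5, 45.3, 47.9, 56.7, 63.1, 75.1, 85.1.
The total first reaches 62 DD on day 8.

day 8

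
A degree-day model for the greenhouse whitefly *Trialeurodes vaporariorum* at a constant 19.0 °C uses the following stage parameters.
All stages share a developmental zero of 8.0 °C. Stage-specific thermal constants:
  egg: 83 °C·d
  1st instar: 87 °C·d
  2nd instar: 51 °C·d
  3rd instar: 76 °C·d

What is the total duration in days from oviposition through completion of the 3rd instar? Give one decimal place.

Daily accumulation at 19.0 °C = 19.0 − 8.0 = 11.0 DD/day.
Total K = 83 + 87 + 51 + 76 = 297 DD.
Total duration = 297 / 11.0 = 27.000 ≈ 27.0 days.

27.0 days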